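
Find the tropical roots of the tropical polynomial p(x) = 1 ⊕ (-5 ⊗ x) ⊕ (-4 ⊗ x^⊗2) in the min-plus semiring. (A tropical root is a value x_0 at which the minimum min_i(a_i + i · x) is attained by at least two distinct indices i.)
Roots: {-1, 6}

Each tropical root is a break point of the lower envelope of the lines y = a_i + i · x (there are 3 lines, with slopes 0, 1, ..., 2). Only the lines that attain the minimum somewhere contribute to roots; other lines are dominated. Here the surviving (envelope) indices are i = 2, i = 1, i = 0.
Intersections between consecutive envelope lines give the roots: for adjacent envelope indices i < j the intersection is x = (a_i − a_j) / (j − i). Reading off the sorted break points: {-1, 6}.
Verification: at each break x_0, at least two indices attain the minimum of min_i(a_i + i · x_0).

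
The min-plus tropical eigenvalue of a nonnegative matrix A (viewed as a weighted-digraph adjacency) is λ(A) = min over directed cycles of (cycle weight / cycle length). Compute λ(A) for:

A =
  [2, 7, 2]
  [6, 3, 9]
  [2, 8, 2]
λ(A) = 2

Enumerate directed cycles and compute their means (weight / length). Sample:
  cycle 0 → 0: weight = 2, length = 1, mean = 2/1 ≈ 2.000
  cycle 1 → 1: weight = 3, length = 1, mean = 3/1 ≈ 3.000
  cycle 2 → 2: weight = 2, length = 1, mean = 2/1 ≈ 2.000
  cycle 0 → 1 → 0: weight = 13, length = 2, mean = 13/2 ≈ 6.500
  cycle 0 → 2 → 0: weight = 4, length = 2, mean = 4/2 ≈ 2.000
  cycle 1 → 0 → 1: weight = 13, length = 2, mean = 13/2 ≈ 6.500
Minimum mean = 2.000, attained e.g. along the cycle 0 → 0 with weight 2 and length 1. So λ(A) = 2/1 = 2.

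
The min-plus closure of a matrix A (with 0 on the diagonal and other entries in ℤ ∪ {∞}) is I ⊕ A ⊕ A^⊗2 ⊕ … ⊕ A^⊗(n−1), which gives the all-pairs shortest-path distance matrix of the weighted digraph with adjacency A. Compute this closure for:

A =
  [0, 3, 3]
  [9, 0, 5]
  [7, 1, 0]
Closure =
  [0, 3, 3]
  [9, 0, 5]
  [7, 1, 0]

This is the Floyd-Warshall all-pairs shortest-path computation. For each intermediate vertex k = 0, 1, …, 2, update dist[i][j] ← min(dist[i][j], dist[i][k] + dist[k][j]). The final matrix gives, for each (i, j), the minimum total weight of any directed path from i to j (possibly empty when i = j).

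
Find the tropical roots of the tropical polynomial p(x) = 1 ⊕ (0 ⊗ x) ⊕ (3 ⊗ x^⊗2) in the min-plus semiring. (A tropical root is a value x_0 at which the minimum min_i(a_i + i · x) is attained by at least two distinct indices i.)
Roots: {-3, 1}

Each tropical root is a break point of the lower envelope of the lines y = a_i + i · x (there are 3 lines, with slopes 0, 1, ..., 2). Only the lines that attain the minimum somewhere contribute to roots; other lines are dominated. Here the surviving (envelope) indices are i = 2, i = 1, i = 0.
Intersections between consecutive envelope lines give the roots: for adjacent envelope indices i < j the intersection is x = (a_i − a_j) / (j − i). Reading off the sorted break points: {-3, 1}.
Verification: at each break x_0, at least two indices attain the minimum of min_i(a_i + i · x_0).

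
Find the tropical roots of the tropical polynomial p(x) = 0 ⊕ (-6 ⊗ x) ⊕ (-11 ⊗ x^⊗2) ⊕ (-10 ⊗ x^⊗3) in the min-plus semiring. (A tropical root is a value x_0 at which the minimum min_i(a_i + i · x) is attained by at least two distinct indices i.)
Roots: {-1, 5, 6}

Each tropical root is a break point of the lower envelope of the lines y = a_i + i · x (there are 4 lines, with slopes 0, 1, ..., 3). Only the lines that attain the minimum somewhere contribute to roots; other lines are dominated. Here the surviving (envelope) indices are i = 3, i = 2, i = 1, i = 0.
Intersections between consecutive envelope lines give the roots: for adjacent envelope indices i < j the intersection is x = (a_i − a_j) / (j − i). Reading off the sorted break points: {-1, 5, 6}.
Verification: at each break x_0, at least two indices attain the minimum of min_i(a_i + i · x_0).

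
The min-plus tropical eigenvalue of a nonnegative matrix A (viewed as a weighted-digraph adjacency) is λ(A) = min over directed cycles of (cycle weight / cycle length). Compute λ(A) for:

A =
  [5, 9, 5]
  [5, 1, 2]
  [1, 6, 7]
λ(A) = 1

Enumerate directed cycles and compute their means (weight / length). Sample:
  cycle 0 → 0: weight = 5, length = 1, mean = 5/1 ≈ 5.000
  cycle 1 → 1: weight = 1, length = 1, mean = 1/1 ≈ 1.000
  cycle 2 → 2: weight = 7, length = 1, mean = 7/1 ≈ 7.000
  cycle 0 → 1 → 0: weight = 14, length = 2, mean = 14/2 ≈ 7.000
  cycle 0 → 2 → 0: weight = 6, length = 2, mean = 6/2 ≈ 3.000
  cycle 1 → 0 → 1: weight = 14, length = 2, mean = 14/2 ≈ 7.000
Minimum mean = 1.000, attained e.g. along the cycle 1 → 1 with weight 1 and length 1. So λ(A) = 1/1 = 1.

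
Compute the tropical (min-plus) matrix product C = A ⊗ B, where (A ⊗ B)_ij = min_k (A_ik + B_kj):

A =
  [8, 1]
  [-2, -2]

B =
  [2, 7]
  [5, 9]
A ⊗ B =
  [6, 10]
  [0, 5]

Apply the min-plus product entry-by-entry:
  C[0][0] = min over k of (A[0][0] + B[0][0] = 8 + 2 = 10, A[0][1] + B[1][0] = 1 + 5 = 6) = 6 (attained at k = 1)
  C[0][1] = min over k of (A[0][0] + B[0][1] = 8 + 7 = 15, A[0][1] + B[1][1] = 1 + 9 = 10) = 10 (attained at k = 1)
  C[1][0] = min over k of (A[1][0] + B[0][0] = -2 + 2 = 0, A[1][1] + B[1][0] = -2 + 5 = 3) = 0 (attained at k = 0)
  C[1][1] = min over k of (A[1][0] + B[0][1] = -2 + 7 = 5, A[1][1] + B[1][1] = -2 + 9 = 7) = 5 (attained at k = 0)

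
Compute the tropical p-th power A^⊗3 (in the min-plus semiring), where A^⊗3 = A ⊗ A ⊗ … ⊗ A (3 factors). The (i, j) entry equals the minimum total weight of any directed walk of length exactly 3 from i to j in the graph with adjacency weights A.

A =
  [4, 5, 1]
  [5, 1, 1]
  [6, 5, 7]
A^⊗3 =
  [11, 7, 7]
  [7, 3, 3]
  [11, 7, 7]

Each entry (A^⊗3)_ij equals the minimum over all length-3 walks i = v_0 → v_1 → … → v_3 = j of Σ_t A[v_t][v_{t+1}]. For example, for (i, j) = (0, 2) we minimise over 9 possible intermediate vertex sequences; the minimum is 7, attained along the walk 0 → 1 → 1 → 2.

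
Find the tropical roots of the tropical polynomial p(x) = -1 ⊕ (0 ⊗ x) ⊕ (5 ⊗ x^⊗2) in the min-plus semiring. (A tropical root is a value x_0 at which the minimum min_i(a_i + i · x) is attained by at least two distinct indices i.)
Roots: {-5, -1}

Each tropical root is a break point of the lower envelope of the lines y = a_i + i · x (there are 3 lines, with slopes 0, 1, ..., 2). Only the lines that attain the minimum somewhere contribute to roots; other lines are dominated. Here the surviving (envelope) indices are i = 2, i = 1, i = 0.
Intersections between consecutive envelope lines give the roots: for adjacent envelope indices i < j the intersection is x = (a_i − a_j) / (j − i). Reading off the sorted break points: {-5, -1}.
Verification: at each break x_0, at least two indices attain the minimum of min_i(a_i + i · x_0).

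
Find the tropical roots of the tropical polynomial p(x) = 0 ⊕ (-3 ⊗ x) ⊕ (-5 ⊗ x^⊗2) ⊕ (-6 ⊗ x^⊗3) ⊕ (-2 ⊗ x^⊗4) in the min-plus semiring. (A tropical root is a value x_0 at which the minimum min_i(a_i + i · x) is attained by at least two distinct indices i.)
Roots: {-4, 1, 2, 3}

Each tropical root is a break point of the lower envelope of the lines y = a_i + i · x (there are 5 lines, with slopes 0, 1, ..., 4). Only the lines that attain the minimum somewhere contribute to roots; other lines are dominated. Here the surviving (envelope) indices are i = 4, i = 3, i = 2, i = 1, i = 0.
Intersections between consecutive envelope lines give the roots: for adjacent envelope indices i < j the intersection is x = (a_i − a_j) / (j − i). Reading off the sorted break points: {-4, 1, 2, 3}.
Verification: at each break x_0, at least two indices attain the minimum of min_i(a_i + i · x_0).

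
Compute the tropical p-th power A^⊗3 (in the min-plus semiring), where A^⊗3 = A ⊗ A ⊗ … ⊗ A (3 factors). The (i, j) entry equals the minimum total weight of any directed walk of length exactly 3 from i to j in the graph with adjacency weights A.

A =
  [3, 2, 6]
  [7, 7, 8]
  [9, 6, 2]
A^⊗3 =
  [9, 8, 10]
  [13, 12, 12]
  [13, 10, 6]

Each entry (A^⊗3)_ij equals the minimum over all length-3 walks i = v_0 → v_1 → … → v_3 = j of Σ_t A[v_t][v_{t+1}]. For example, for (i, j) = (0, 2) we minimise over 9 possible intermediate vertex sequences; the minimum is 10, attained along the walk 0 → 2 → 2 → 2.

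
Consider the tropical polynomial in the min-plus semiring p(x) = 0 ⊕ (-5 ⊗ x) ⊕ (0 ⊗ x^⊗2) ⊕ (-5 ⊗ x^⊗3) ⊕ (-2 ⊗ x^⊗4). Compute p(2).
p(2) = -3

A tropical monomial a ⊗ x^⊗i evaluates to a + i · x. Evaluating each term at x = 2:
  Term 0 contributes 0 + 0 · 2 = 0
  Term 1 contributes -5 + 1 · 2 = -3
  Term 2 contributes 0 + 2 · 2 = 4
  Term 3 contributes -5 + 3 · 2 = 1
  Term 4 contributes -2 + 4 · 2 = 6
p(2) = ⊕ of these = min[0, -3, 4, 1, 6] = -3.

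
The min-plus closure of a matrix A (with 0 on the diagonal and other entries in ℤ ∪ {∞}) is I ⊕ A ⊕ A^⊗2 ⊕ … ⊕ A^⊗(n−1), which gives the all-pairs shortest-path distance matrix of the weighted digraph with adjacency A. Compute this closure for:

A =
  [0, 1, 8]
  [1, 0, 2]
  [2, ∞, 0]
Closure =
  [0, 1, 3]
  [1, 0, 2]
  [2, 3, 0]

This is the Floyd-Warshall all-pairs shortest-path computation. For each intermediate vertex k = 0, 1, …, 2, update dist[i][j] ← min(dist[i][j], dist[i][k] + dist[k][j]). The final matrix gives, for each (i, j), the minimum total weight of any directed path from i to j (possibly empty when i = j).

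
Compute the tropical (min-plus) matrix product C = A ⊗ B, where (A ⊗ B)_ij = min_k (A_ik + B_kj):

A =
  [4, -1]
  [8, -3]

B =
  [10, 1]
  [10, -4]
A ⊗ B =
  [9, -5]
  [7, -7]

Apply the min-plus product entry-by-entry:
  C[0][0] = min over k of (A[0][0] + B[0][0] = 4 + 10 = 14, A[0][1] + B[1][0] = -1 + 10 = 9) = 9 (attained at k = 1)
  C[0][1] = min over k of (A[0][0] + B[0][1] = 4 + 1 = 5, A[0][1] + B[1][1] = -1 + -4 = -5) = -5 (attained at k = 1)
  C[1][0] = min over k of (A[1][0] + B[0][0] = 8 + 10 = 18, A[1][1] + B[1][0] = -3 + 10 = 7) = 7 (attained at k = 1)
  C[1][1] = min over k of (A[1][0] + B[0][1] = 8 + 1 = 9, A[1][1] + B[1][1] = -3 + -4 = -7) = -7 (attained at k = 1)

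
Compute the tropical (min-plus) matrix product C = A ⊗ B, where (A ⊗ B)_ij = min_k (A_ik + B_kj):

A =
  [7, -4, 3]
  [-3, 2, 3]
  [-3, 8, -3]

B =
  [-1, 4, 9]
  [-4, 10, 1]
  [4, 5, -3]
A ⊗ B =
  [-8, 6, -3]
  [-4, 1, 0]
  [-4, 1, -6]

Apply the min-plus product entry-by-entry:
  C[0][0] = min over k of (A[0][0] + B[0][0] = 7 + -1 = 6, A[0][1] + B[1][0] = -4 + -4 = -8, A[0][2] + B[2][0] = 3 + 4 = 7) = -8 (attained at k = 1)
  C[0][1] = min over k of (A[0][0] + B[0][1] = 7 + 4 = 11, A[0][1] + B[1][1] = -4 + 10 = 6, A[0][2] + B[2][1] = 3 + 5 = 8) = 6 (attained at k = 1)
  C[0][2] = min over k of (A[0][0] + B[0][2] = 7 + 9 = 16, A[0][1] + B[1][2] = -4 + 1 = -3, A[0][2] + B[2][2] = 3 + -3 = 0) = -3 (attained at k = 1)
  C[1][0] = min over k of (A[1][0] + B[0][0] = -3 + -1 = -4, A[1][1] + B[1][0] = 2 + -4 = -2, A[1][2] + B[2][0] = 3 + 4 = 7) = -4 (attained at k = 0)
  C[1][1] = min over k of (A[1][0] + B[0][1] = -3 + 4 = 1, A[1][1] + B[1][1] = 2 + 10 = 12, A[1][2] + B[2][1] = 3 + 5 = 8) = 1 (attained at k = 0)
  C[1][2] = min over k of (A[1][0] + B[0][2] = -3 + 9 = 6, A[1][1] + B[1][2] = 2 + 1 = 3, A[1][2] + B[2][2] = 3 + -3 = 0) = 0 (attained at k = 2)
  C[2][0] = min over k of (A[2][0] + B[0][0] = -3 + -1 = -4, A[2][1] + B[1][0] = 8 + -4 = 4, A[2][2] + B[2][0] = -3 + 4 = 1) = -4 (attained at k = 0)
  C[2][1] = min over k of (A[2][0] + B[0][1] = -3 + 4 = 1, A[2][1] + B[1][1] = 8 + 10 = 18, A[2][2] + B[2][1] = -3 + 5 = 2) = 1 (attained at k = 0)
  C[2][2] = min over k of (A[2][0] + B[0][2] = -3 + 9 = 6, A[2][1] + B[1][2] = 8 + 1 = 9, A[2][2] + B[2][2] = -3 + -3 = -6) = -6 (attained at k = 2)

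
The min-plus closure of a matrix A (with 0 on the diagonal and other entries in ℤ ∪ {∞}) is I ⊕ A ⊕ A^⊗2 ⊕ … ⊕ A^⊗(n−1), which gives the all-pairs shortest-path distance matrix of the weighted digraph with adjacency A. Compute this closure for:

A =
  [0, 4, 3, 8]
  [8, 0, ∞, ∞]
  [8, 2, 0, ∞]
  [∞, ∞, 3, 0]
Closure =
  [0, 4, 3, 8]
  [8, 0, 11, 16]
  [8, 2, 0, 16]
  [11, 5, 3, 0]

This is the Floyd-Warshall all-pairs shortest-path computation. For each intermediate vertex k = 0, 1, …, 3, update dist[i][j] ← min(dist[i][j], dist[i][k] + dist[k][j]). The final matrix gives, for each (i, j), the minimum total weight of any directed path from i to j (possibly empty when i = j).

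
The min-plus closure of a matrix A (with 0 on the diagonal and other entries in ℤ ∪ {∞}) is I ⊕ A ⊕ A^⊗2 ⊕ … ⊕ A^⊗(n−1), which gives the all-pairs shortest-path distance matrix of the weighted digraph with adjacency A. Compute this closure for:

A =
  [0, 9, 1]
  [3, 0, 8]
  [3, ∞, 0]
Closure =
  [0, 9, 1]
  [3, 0, 4]
  [3, 12, 0]

This is the Floyd-Warshall all-pairs shortest-path computation. For each intermediate vertex k = 0, 1, …, 2, update dist[i][j] ← min(dist[i][j], dist[i][k] + dist[k][j]). The final matrix gives, for each (i, j), the minimum total weight of any directed path from i to j (possibly empty when i = j).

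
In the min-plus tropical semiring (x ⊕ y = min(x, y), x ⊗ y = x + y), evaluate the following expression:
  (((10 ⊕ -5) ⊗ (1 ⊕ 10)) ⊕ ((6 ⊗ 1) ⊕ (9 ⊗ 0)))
(((10 ⊕ -5) ⊗ (1 ⊕ 10)) ⊕ ((6 ⊗ 1) ⊕ (9 ⊗ 0))) = -4

Expand innermost to outermost. Recall ⊕ takes the minimum of its arguments and ⊗ takes their sum. Working out the expression (((10 ⊕ -5) ⊗ (1 ⊕ 10)) ⊕ ((6 ⊗ 1) ⊕ (9 ⊗ 0))) gives -4.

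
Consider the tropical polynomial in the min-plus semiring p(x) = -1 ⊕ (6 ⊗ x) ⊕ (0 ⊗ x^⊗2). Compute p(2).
p(2) = -1

A tropical monomial a ⊗ x^⊗i evaluates to a + i · x. Evaluating each term at x = 2:
  Term 0 contributes -1 + 0 · 2 = -1
  Term 1 contributes 6 + 1 · 2 = 8
  Term 2 contributes 0 + 2 · 2 = 4
p(2) = ⊕ of these = min[-1, 8, 4] = -1.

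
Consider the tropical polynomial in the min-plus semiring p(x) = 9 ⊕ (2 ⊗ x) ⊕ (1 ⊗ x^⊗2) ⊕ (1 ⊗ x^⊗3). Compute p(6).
p(6) = 8

A tropical monomial a ⊗ x^⊗i evaluates to a + i · x. Evaluating each term at x = 6:
  Term 0 contributes 9 + 0 · 6 = 9
  Term 1 contributes 2 + 1 · 6 = 8
  Term 2 contributes 1 + 2 · 6 = 13
  Term 3 contributes 1 + 3 · 6 = 19
p(6) = ⊕ of these = min[9, 8, 13, 19] = 8.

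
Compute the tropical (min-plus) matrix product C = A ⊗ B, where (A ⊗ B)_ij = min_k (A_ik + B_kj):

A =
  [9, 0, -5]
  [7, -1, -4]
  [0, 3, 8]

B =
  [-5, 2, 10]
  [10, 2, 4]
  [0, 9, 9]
A ⊗ B =
  [-5, 2, 4]
  [-4, 1, 3]
  [-5, 2, 7]

Apply the min-plus product entry-by-entry:
  C[0][0] = min over k of (A[0][0] + B[0][0] = 9 + -5 = 4, A[0][1] + B[1][0] = 0 + 10 = 10, A[0][2] + B[2][0] = -5 + 0 = -5) = -5 (attained at k = 2)
  C[0][1] = min over k of (A[0][0] + B[0][1] = 9 + 2 = 11, A[0][1] + B[1][1] = 0 + 2 = 2, A[0][2] + B[2][1] = -5 + 9 = 4) = 2 (attained at k = 1)
  C[0][2] = min over k of (A[0][0] + B[0][2] = 9 + 10 = 19, A[0][1] + B[1][2] = 0 + 4 = 4, A[0][2] + B[2][2] = -5 + 9 = 4) = 4 (attained at k = 1)
  C[1][0] = min over k of (A[1][0] + B[0][0] = 7 + -5 = 2, A[1][1] + B[1][0] = -1 + 10 = 9, A[1][2] + B[2][0] = -4 + 0 = -4) = -4 (attained at k = 2)
  C[1][1] = min over k of (A[1][0] + B[0][1] = 7 + 2 = 9, A[1][1] + B[1][1] = -1 + 2 = 1, A[1][2] + B[2][1] = -4 + 9 = 5) = 1 (attained at k = 1)
  C[1][2] = min over k of (A[1][0] + B[0][2] = 7 + 10 = 17, A[1][1] + B[1][2] = -1 + 4 = 3, A[1][2] + B[2][2] = -4 + 9 = 5) = 3 (attained at k = 1)
  C[2][0] = min over k of (A[2][0] + B[0][0] = 0 + -5 = -5, A[2][1] + B[1][0] = 3 + 10 = 13, A[2][2] + B[2][0] = 8 + 0 = 8) = -5 (attained at k = 0)
  C[2][1] = min over k of (A[2][0] + B[0][1] = 0 + 2 = 2, A[2][1] + B[1][1] = 3 + 2 = 5, A[2][2] + B[2][1] = 8 + 9 = 17) = 2 (attained at k = 0)
  C[2][2] = min over k of (A[2][0] + B[0][2] = 0 + 10 = 10, A[2][1] + B[1][2] = 3 + 4 = 7, A[2][2] + B[2][2] = 8 + 9 = 17) = 7 (attained at k = 1)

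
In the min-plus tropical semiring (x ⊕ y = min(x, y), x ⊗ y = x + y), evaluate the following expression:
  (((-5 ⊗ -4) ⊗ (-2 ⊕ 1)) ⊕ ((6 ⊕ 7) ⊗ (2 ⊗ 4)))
(((-5 ⊗ -4) ⊗ (-2 ⊕ 1)) ⊕ ((6 ⊕ 7) ⊗ (2 ⊗ 4))) = -11

Expand innermost to outermost. Recall ⊕ takes the minimum of its arguments and ⊗ takes their sum. Working out the expression (((-5 ⊗ -4) ⊗ (-2 ⊕ 1)) ⊕ ((6 ⊕ 7) ⊗ (2 ⊗ 4))) gives -11.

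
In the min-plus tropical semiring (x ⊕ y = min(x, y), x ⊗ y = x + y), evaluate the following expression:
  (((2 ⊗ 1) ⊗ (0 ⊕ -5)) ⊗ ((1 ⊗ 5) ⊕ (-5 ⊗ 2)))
(((2 ⊗ 1) ⊗ (0 ⊕ -5)) ⊗ ((1 ⊗ 5) ⊕ (-5 ⊗ 2))) = -5

Expand innermost to outermost. Recall ⊕ takes the minimum of its arguments and ⊗ takes their sum. Working out the expression (((2 ⊗ 1) ⊗ (0 ⊕ -5)) ⊗ ((1 ⊗ 5) ⊕ (-5 ⊗ 2))) gives -5.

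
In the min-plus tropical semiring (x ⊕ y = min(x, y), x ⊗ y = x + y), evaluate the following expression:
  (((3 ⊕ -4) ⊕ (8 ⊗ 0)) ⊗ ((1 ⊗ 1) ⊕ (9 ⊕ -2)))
(((3 ⊕ -4) ⊕ (8 ⊗ 0)) ⊗ ((1 ⊗ 1) ⊕ (9 ⊕ -2))) = -6

Expand innermost to outermost. Recall ⊕ takes the minimum of its arguments and ⊗ takes their sum. Working out the expression (((3 ⊕ -4) ⊕ (8 ⊗ 0)) ⊗ ((1 ⊗ 1) ⊕ (9 ⊕ -2))) gives -6.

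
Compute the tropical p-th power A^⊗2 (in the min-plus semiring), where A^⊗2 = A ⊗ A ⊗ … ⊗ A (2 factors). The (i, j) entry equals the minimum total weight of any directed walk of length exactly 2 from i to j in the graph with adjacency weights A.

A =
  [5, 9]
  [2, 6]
A^⊗2 =
  [10, 14]
  [7, 11]

Each entry (A^⊗2)_ij equals the minimum over all length-2 walks i = v_0 → v_1 → … → v_2 = j of Σ_t A[v_t][v_{t+1}]. For example, for (i, j) = (0, 1) we minimise over 2 possible intermediate vertex sequences; the minimum is 14, attained along the walk 0 → 0 → 1.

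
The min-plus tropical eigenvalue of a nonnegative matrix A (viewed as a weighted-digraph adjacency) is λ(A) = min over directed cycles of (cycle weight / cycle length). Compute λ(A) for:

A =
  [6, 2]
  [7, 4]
λ(A) = 4

Enumerate directed cycles and compute their means (weight / length). Sample:
  cycle 0 → 0: weight = 6, length = 1, mean = 6/1 ≈ 6.000
  cycle 1 → 1: weight = 4, length = 1, mean = 4/1 ≈ 4.000
  cycle 0 → 1 → 0: weight = 9, length = 2, mean = 9/2 ≈ 4.500
  cycle 1 → 0 → 1: weight = 9, length = 2, mean = 9/2 ≈ 4.500
Minimum mean = 4.000, attained e.g. along the cycle 1 → 1 with weight 4 and length 1. So λ(A) = 4/1 = 4.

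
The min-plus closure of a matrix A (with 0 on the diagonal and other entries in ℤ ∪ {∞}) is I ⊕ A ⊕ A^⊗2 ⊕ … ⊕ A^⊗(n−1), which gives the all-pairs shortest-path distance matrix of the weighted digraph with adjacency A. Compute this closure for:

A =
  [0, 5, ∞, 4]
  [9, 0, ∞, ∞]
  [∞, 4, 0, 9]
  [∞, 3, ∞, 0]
Closure =
  [0, 5, ∞, 4]
  [9, 0, ∞, 13]
  [13, 4, 0, 9]
  [12, 3, ∞, 0]

This is the Floyd-Warshall all-pairs shortest-path computation. For each intermediate vertex k = 0, 1, …, 3, update dist[i][j] ← min(dist[i][j], dist[i][k] + dist[k][j]). The final matrix gives, for each (i, j), the minimum total weight of any directed path from i to j (possibly empty when i = j).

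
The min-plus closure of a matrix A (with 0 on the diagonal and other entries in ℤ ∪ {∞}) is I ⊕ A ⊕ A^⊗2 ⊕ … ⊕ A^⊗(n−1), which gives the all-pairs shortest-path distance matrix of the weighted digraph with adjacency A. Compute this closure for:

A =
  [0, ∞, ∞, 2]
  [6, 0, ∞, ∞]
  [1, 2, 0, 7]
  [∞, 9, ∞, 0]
Closure =
  [0, 11, ∞, 2]
  [6, 0, ∞, 8]
  [1, 2, 0, 3]
  [15, 9, ∞, 0]

This is the Floyd-Warshall all-pairs shortest-path computation. For each intermediate vertex k = 0, 1, …, 3, update dist[i][j] ← min(dist[i][j], dist[i][k] + dist[k][j]). The final matrix gives, for each (i, j), the minimum total weight of any directed path from i to j (possibly empty when i = j).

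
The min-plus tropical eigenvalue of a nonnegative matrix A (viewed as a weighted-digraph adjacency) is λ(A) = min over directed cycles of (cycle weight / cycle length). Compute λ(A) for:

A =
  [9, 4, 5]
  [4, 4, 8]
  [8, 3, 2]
λ(A) = 2

Enumerate directed cycles and compute their means (weight / length). Sample:
  cycle 0 → 0: weight = 9, length = 1, mean = 9/1 ≈ 9.000
  cycle 1 → 1: weight = 4, length = 1, mean = 4/1 ≈ 4.000
  cycle 2 → 2: weight = 2, length = 1, mean = 2/1 ≈ 2.000
  cycle 0 → 1 → 0: weight = 8, length = 2, mean = 8/2 ≈ 4.000
  cycle 0 → 2 → 0: weight = 13, length = 2, mean = 13/2 ≈ 6.500
  cycle 1 → 0 → 1: weight = 8, length = 2, mean = 8/2 ≈ 4.000
Minimum mean = 2.000, attained e.g. along the cycle 2 → 2 with weight 2 and length 1. So λ(A) = 2/1 = 2.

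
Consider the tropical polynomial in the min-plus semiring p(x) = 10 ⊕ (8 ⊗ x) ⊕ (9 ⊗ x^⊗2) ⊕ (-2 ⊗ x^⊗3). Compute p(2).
p(2) = 4

A tropical monomial a ⊗ x^⊗i evaluates to a + i · x. Evaluating each term at x = 2:
  Term 0 contributes 10 + 0 · 2 = 10
  Term 1 contributes 8 + 1 · 2 = 10
  Term 2 contributes 9 + 2 · 2 = 13
  Term 3 contributes -2 + 3 · 2 = 4
p(2) = ⊕ of these = min[10, 10, 13, 4] = 4.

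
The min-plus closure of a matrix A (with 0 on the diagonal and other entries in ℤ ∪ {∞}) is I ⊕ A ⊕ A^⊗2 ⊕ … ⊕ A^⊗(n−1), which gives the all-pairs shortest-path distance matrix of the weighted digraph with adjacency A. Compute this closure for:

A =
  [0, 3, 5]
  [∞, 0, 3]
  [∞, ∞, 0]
Closure =
  [0, 3, 5]
  [∞, 0, 3]
  [∞, ∞, 0]

This is the Floyd-Warshall all-pairs shortest-path computation. For each intermediate vertex k = 0, 1, …, 2, update dist[i][j] ← min(dist[i][j], dist[i][k] + dist[k][j]). The final matrix gives, for each (i, j), the minimum total weight of any directed path from i to j (possibly empty when i = j).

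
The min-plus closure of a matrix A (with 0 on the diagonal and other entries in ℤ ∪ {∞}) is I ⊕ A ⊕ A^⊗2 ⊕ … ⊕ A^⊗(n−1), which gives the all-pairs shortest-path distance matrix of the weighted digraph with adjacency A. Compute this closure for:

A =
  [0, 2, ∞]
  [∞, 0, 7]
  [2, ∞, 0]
Closure =
  [0, 2, 9]
  [9, 0, 7]
  [2, 4, 0]

This is the Floyd-Warshall all-pairs shortest-path computation. For each intermediate vertex k = 0, 1, …, 2, update dist[i][j] ← min(dist[i][j], dist[i][k] + dist[k][j]). The final matrix gives, for each (i, j), the minimum total weight of any directed path from i to j (possibly empty when i = j).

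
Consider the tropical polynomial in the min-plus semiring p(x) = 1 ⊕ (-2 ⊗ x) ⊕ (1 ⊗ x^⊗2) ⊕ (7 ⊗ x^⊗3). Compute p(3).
p(3) = 1

A tropical monomial a ⊗ x^⊗i evaluates to a + i · x. Evaluating each term at x = 3:
  Term 0 contributes 1 + 0 · 3 = 1
  Term 1 contributes -2 + 1 · 3 = 1
  Term 2 contributes 1 + 2 · 3 = 7
  Term 3 contributes 7 + 3 · 3 = 16
p(3) = ⊕ of these = min[1, 1, 7, 16] = 1.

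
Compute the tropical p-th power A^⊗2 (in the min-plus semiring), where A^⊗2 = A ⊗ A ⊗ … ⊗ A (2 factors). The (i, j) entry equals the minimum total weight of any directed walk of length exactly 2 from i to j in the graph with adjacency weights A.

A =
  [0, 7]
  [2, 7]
A^⊗2 =
  [0, 7]
  [2, 9]

Each entry (A^⊗2)_ij equals the minimum over all length-2 walks i = v_0 → v_1 → … → v_2 = j of Σ_t A[v_t][v_{t+1}]. For example, for (i, j) = (0, 1) we minimise over 2 possible intermediate vertex sequences; the minimum is 7, attained along the walk 0 → 0 → 1.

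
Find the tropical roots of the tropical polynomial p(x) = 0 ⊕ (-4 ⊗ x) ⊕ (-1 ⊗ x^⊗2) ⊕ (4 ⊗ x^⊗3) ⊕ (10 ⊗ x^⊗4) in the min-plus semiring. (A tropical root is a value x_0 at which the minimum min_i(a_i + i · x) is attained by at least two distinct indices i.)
Roots: {-6, -5, -3, 4}

Each tropical root is a break point of the lower envelope of the lines y = a_i + i · x (there are 5 lines, with slopes 0, 1, ..., 4). Only the lines that attain the minimum somewhere contribute to roots; other lines are dominated. Here the surviving (envelope) indices are i = 4, i = 3, i = 2, i = 1, i = 0.
Intersections between consecutive envelope lines give the roots: for adjacent envelope indices i < j the intersection is x = (a_i − a_j) / (j − i). Reading off the sorted break points: {-6, -5, -3, 4}.
Verification: at each break x_0, at least two indices attain the minimum of min_i(a_i + i · x_0).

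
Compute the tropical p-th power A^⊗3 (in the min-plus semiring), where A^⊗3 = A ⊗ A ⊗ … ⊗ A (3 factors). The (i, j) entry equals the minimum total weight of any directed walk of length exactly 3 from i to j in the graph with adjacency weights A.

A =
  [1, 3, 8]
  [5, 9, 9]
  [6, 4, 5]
A^⊗3 =
  [3, 5, 10]
  [7, 9, 14]
  [8, 10, 15]

Each entry (A^⊗3)_ij equals the minimum over all length-3 walks i = v_0 → v_1 → … → v_3 = j of Σ_t A[v_t][v_{t+1}]. For example, for (i, j) = (0, 2) we minimise over 9 possible intermediate vertex sequences; the minimum is 10, attained along the walk 0 → 0 → 0 → 2.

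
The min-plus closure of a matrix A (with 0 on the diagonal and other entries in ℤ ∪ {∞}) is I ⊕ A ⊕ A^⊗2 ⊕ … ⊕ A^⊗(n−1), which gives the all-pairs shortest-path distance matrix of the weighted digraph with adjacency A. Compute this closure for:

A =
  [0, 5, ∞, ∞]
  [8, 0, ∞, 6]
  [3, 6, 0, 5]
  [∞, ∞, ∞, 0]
Closure =
  [0, 5, ∞, 11]
  [8, 0, ∞, 6]
  [3, 6, 0, 5]
  [∞, ∞, ∞, 0]

This is the Floyd-Warshall all-pairs shortest-path computation. For each intermediate vertex k = 0, 1, …, 3, update dist[i][j] ← min(dist[i][j], dist[i][k] + dist[k][j]). The final matrix gives, for each (i, j), the minimum total weight of any directed path from i to j (possibly empty when i = j).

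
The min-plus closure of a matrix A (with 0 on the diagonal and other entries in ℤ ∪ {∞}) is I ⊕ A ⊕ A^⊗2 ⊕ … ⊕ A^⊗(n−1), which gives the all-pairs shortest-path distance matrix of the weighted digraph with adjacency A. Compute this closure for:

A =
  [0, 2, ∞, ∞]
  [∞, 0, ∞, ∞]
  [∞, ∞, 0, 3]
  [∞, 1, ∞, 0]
Closure =
  [0, 2, ∞, ∞]
  [∞, 0, ∞, ∞]
  [∞, 4, 0, 3]
  [∞, 1, ∞, 0]

This is the Floyd-Warshall all-pairs shortest-path computation. For each intermediate vertex k = 0, 1, …, 3, update dist[i][j] ← min(dist[i][j], dist[i][k] + dist[k][j]). The final matrix gives, for each (i, j), the minimum total weight of any directed path from i to j (possibly empty when i = j).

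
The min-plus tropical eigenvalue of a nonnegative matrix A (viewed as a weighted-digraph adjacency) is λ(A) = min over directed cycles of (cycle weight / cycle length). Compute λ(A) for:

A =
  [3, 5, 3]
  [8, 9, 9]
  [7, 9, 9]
λ(A) = 3

Enumerate directed cycles and compute their means (weight / length). Sample:
  cycle 0 → 0: weight = 3, length = 1, mean = 3/1 ≈ 3.000
  cycle 1 → 1: weight = 9, length = 1, mean = 9/1 ≈ 9.000
  cycle 2 → 2: weight = 9, length = 1, mean = 9/1 ≈ 9.000
  cycle 0 → 1 → 0: weight = 13, length = 2, mean = 13/2 ≈ 6.500
  cycle 0 → 2 → 0: weight = 10, length = 2, mean = 10/2 ≈ 5.000
  cycle 1 → 0 → 1: weight = 13, length = 2, mean = 13/2 ≈ 6.500
Minimum mean = 3.000, attained e.g. along the cycle 0 → 0 with weight 3 and length 1. So λ(A) = 3/1 = 3.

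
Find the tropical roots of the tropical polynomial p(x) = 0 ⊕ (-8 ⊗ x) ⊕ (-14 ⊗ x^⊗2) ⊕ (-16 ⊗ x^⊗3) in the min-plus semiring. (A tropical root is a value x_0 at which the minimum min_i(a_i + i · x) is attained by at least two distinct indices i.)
Roots: {2, 6, 8}

Each tropical root is a break point of the lower envelope of the lines y = a_i + i · x (there are 4 lines, with slopes 0, 1, ..., 3). Only the lines that attain the minimum somewhere contribute to roots; other lines are dominated. Here the surviving (envelope) indices are i = 3, i = 2, i = 1, i = 0.
Intersections between consecutive envelope lines give the roots: for adjacent envelope indices i < j the intersection is x = (a_i − a_j) / (j − i). Reading off the sorted break points: {2, 6, 8}.
Verification: at each break x_0, at least two indices attain the minimum of min_i(a_i + i · x_0).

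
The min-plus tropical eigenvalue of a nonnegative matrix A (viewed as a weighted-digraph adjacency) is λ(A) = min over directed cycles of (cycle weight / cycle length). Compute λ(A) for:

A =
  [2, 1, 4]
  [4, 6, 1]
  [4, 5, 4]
λ(A) = 2

Enumerate directed cycles and compute their means (weight / length). Sample:
  cycle 0 → 0: weight = 2, length = 1, mean = 2/1 ≈ 2.000
  cycle 1 → 1: weight = 6, length = 1, mean = 6/1 ≈ 6.000
  cycle 2 → 2: weight = 4, length = 1, mean = 4/1 ≈ 4.000
  cycle 0 → 1 → 0: weight = 5, length = 2, mean = 5/2 ≈ 2.500
  cycle 0 → 2 → 0: weight = 8, length = 2, mean = 8/2 ≈ 4.000
  cycle 1 → 0 → 1: weight = 5, length = 2, mean = 5/2 ≈ 2.500
Minimum mean = 2.000, attained e.g. along the cycle 0 → 0 with weight 2 and length 1. So λ(A) = 2/1 = 2.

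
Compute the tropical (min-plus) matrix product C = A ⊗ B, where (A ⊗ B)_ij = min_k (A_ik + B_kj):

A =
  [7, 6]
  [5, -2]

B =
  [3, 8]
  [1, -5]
A ⊗ B =
  [7, 1]
  [-1, -7]

Apply the min-plus product entry-by-entry:
  C[0][0] = min over k of (A[0][0] + B[0][0] = 7 + 3 = 10, A[0][1] + B[1][0] = 6 + 1 = 7) = 7 (attained at k = 1)
  C[0][1] = min over k of (A[0][0] + B[0][1] = 7 + 8 = 15, A[0][1] + B[1][1] = 6 + -5 = 1) = 1 (attained at k = 1)
  C[1][0] = min over k of (A[1][0] + B[0][0] = 5 + 3 = 8, A[1][1] + B[1][0] = -2 + 1 = -1) = -1 (attained at k = 1)
  C[1][1] = min over k of (A[1][0] + B[0][1] = 5 + 8 = 13, A[1][1] + B[1][1] = -2 + -5 = -7) = -7 (attained at k = 1)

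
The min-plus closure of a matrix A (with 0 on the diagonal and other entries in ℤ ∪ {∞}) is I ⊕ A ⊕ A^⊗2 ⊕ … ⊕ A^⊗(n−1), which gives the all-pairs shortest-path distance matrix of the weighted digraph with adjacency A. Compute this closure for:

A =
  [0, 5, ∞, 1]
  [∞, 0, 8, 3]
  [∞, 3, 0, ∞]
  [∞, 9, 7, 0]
Closure =
  [0, 5, 8, 1]
  [∞, 0, 8, 3]
  [∞, 3, 0, 6]
  [∞, 9, 7, 0]

This is the Floyd-Warshall all-pairs shortest-path computation. For each intermediate vertex k = 0, 1, …, 3, update dist[i][j] ← min(dist[i][j], dist[i][k] + dist[k][j]). The final matrix gives, for each (i, j), the minimum total weight of any directed path from i to j (possibly empty when i = j).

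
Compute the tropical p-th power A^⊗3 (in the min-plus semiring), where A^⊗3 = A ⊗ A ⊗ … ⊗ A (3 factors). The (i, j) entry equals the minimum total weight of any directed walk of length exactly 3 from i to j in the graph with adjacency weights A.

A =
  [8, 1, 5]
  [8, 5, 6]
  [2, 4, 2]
A^⊗3 =
  [9, 8, 9]
  [10, 9, 10]
  [6, 5, 6]

Each entry (A^⊗3)_ij equals the minimum over all length-3 walks i = v_0 → v_1 → … → v_3 = j of Σ_t A[v_t][v_{t+1}]. For example, for (i, j) = (0, 2) we minimise over 9 possible intermediate vertex sequences; the minimum is 9, attained along the walk 0 → 1 → 2 → 2.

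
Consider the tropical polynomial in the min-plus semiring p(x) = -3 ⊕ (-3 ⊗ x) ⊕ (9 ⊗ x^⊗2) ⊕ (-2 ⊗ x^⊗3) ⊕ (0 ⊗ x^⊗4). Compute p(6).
p(6) = -3

A tropical monomial a ⊗ x^⊗i evaluates to a + i · x. Evaluating each term at x = 6:
  Term 0 contributes -3 + 0 · 6 = -3
  Term 1 contributes -3 + 1 · 6 = 3
  Term 2 contributes 9 + 2 · 6 = 21
  Term 3 contributes -2 + 3 · 6 = 16
  Term 4 contributes 0 + 4 · 6 = 24
p(6) = ⊕ of these = min[-3, 3, 21, 16, 24] = -3.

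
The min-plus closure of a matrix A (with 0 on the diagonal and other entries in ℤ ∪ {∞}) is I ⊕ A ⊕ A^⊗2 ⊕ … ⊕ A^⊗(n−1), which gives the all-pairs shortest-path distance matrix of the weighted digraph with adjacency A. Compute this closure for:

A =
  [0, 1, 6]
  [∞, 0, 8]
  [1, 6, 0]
Closure =
  [0, 1, 6]
  [9, 0, 8]
  [1, 2, 0]

This is the Floyd-Warshall all-pairs shortest-path computation. For each intermediate vertex k = 0, 1, …, 2, update dist[i][j] ← min(dist[i][j], dist[i][k] + dist[k][j]). The final matrix gives, for each (i, j), the minimum total weight of any directed path from i to j (possibly empty when i = j).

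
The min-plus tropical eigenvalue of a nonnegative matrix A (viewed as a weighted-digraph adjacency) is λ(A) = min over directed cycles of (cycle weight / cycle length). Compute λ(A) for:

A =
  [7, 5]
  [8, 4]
λ(A) = 4

Enumerate directed cycles and compute their means (weight / length). Sample:
  cycle 0 → 0: weight = 7, length = 1, mean = 7/1 ≈ 7.000
  cycle 1 → 1: weight = 4, length = 1, mean = 4/1 ≈ 4.000
  cycle 0 → 1 → 0: weight = 13, length = 2, mean = 13/2 ≈ 6.500
  cycle 1 → 0 → 1: weight = 13, length = 2, mean = 13/2 ≈ 6.500
Minimum mean = 4.000, attained e.g. along the cycle 1 → 1 with weight 4 and length 1. So λ(A) = 4/1 = 4.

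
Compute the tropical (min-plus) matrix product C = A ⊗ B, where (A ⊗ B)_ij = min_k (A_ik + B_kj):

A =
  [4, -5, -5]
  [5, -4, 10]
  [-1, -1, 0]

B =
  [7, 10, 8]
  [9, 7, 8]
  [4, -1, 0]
A ⊗ B =
  [-1, -6, -5]
  [5, 3, 4]
  [4, -1, 0]

Apply the min-plus product entry-by-entry:
  C[0][0] = min over k of (A[0][0] + B[0][0] = 4 + 7 = 11, A[0][1] + B[1][0] = -5 + 9 = 4, A[0][2] + B[2][0] = -5 + 4 = -1) = -1 (attained at k = 2)
  C[0][1] = min over k of (A[0][0] + B[0][1] = 4 + 10 = 14, A[0][1] + B[1][1] = -5 + 7 = 2, A[0][2] + B[2][1] = -5 + -1 = -6) = -6 (attained at k = 2)
  C[0][2] = min over k of (A[0][0] + B[0][2] = 4 + 8 = 12, A[0][1] + B[1][2] = -5 + 8 = 3, A[0][2] + B[2][2] = -5 + 0 = -5) = -5 (attained at k = 2)
  C[1][0] = min over k of (A[1][0] + B[0][0] = 5 + 7 = 12, A[1][1] + B[1][0] = -4 + 9 = 5, A[1][2] + B[2][0] = 10 + 4 = 14) = 5 (attained at k = 1)
  C[1][1] = min over k of (A[1][0] + B[0][1] = 5 + 10 = 15, A[1][1] + B[1][1] = -4 + 7 = 3, A[1][2] + B[2][1] = 10 + -1 = 9) = 3 (attained at k = 1)
  C[1][2] = min over k of (A[1][0] + B[0][2] = 5 + 8 = 13, A[1][1] + B[1][2] = -4 + 8 = 4, A[1][2] + B[2][2] = 10 + 0 = 10) = 4 (attained at k = 1)
  C[2][0] = min over k of (A[2][0] + B[0][0] = -1 + 7 = 6, A[2][1] + B[1][0] = -1 + 9 = 8, A[2][2] + B[2][0] = 0 + 4 = 4) = 4 (attained at k = 2)
  C[2][1] = min over k of (A[2][0] + B[0][1] = -1 + 10 = 9, A[2][1] + B[1][1] = -1 + 7 = 6, A[2][2] + B[2][1] = 0 + -1 = -1) = -1 (attained at k = 2)
  C[2][2] = min over k of (A[2][0] + B[0][2] = -1 + 8 = 7, A[2][1] + B[1][2] = -1 + 8 = 7, A[2][2] + B[2][2] = 0 + 0 = 0) = 0 (attained at k = 2)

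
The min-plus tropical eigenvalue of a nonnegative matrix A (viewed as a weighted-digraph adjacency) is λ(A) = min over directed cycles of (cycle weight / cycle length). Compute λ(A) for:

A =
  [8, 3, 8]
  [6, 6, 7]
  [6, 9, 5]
λ(A) = 9/2

Enumerate directed cycles and compute their means (weight / length). Sample:
  cycle 0 → 0: weight = 8, length = 1, mean = 8/1 ≈ 8.000
  cycle 1 → 1: weight = 6, length = 1, mean = 6/1 ≈ 6.000
  cycle 2 → 2: weight = 5, length = 1, mean = 5/1 ≈ 5.000
  cycle 0 → 1 → 0: weight = 9, length = 2, mean = 9/2 ≈ 4.500
  cycle 0 → 2 → 0: weight = 14, length = 2, mean = 14/2 ≈ 7.000
  cycle 1 → 0 → 1: weight = 9, length = 2, mean = 9/2 ≈ 4.500
Minimum mean = 4.500, attained e.g. along the cycle 0 → 1 → 0 with weight 9 and length 2. So λ(A) = 9/2 = 9/2.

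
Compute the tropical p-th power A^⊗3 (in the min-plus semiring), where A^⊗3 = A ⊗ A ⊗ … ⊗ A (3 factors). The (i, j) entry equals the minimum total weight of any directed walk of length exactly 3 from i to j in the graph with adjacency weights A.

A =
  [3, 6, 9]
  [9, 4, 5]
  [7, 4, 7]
A^⊗3 =
  [9, 12, 14]
  [15, 12, 13]
  [13, 12, 13]

Each entry (A^⊗3)_ij equals the minimum over all length-3 walks i = v_0 → v_1 → … → v_3 = j of Σ_t A[v_t][v_{t+1}]. For example, for (i, j) = (0, 2) we minimise over 9 possible intermediate vertex sequences; the minimum is 14, attained along the walk 0 → 0 → 1 → 2.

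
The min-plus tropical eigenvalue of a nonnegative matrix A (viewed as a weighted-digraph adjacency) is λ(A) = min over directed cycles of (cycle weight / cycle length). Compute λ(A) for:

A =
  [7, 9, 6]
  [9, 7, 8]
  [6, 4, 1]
λ(A) = 1

Enumerate directed cycles and compute their means (weight / length). Sample:
  cycle 0 → 0: weight = 7, length = 1, mean = 7/1 ≈ 7.000
  cycle 1 → 1: weight = 7, length = 1, mean = 7/1 ≈ 7.000
  cycle 2 → 2: weight = 1, length = 1, mean = 1/1 ≈ 1.000
  cycle 0 → 1 → 0: weight = 18, length = 2, mean = 18/2 ≈ 9.000
  cycle 0 → 2 → 0: weight = 12, length = 2, mean = 12/2 ≈ 6.000
  cycle 1 → 0 → 1: weight = 18, length = 2, mean = 18/2 ≈ 9.000
Minimum mean = 1.000, attained e.g. along the cycle 2 → 2 with weight 1 and length 1. So λ(A) = 1/1 = 1.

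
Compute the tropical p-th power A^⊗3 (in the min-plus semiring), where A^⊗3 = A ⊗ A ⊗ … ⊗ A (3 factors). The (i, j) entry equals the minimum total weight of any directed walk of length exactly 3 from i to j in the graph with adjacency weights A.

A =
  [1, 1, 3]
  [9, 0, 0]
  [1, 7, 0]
A^⊗3 =
  [2, 1, 1]
  [1, 0, 0]
  [1, 2, 0]

Each entry (A^⊗3)_ij equals the minimum over all length-3 walks i = v_0 → v_1 → … → v_3 = j of Σ_t A[v_t][v_{t+1}]. For example, for (i, j) = (0, 2) we minimise over 9 possible intermediate vertex sequences; the minimum is 1, attained along the walk 0 → 1 → 1 → 2.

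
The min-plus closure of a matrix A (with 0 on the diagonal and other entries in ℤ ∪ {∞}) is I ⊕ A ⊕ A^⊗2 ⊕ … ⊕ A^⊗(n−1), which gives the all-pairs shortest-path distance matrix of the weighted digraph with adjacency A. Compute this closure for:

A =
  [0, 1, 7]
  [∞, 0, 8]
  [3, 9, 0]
Closure =
  [0, 1, 7]
  [11, 0, 8]
  [3, 4, 0]

This is the Floyd-Warshall all-pairs shortest-path computation. For each intermediate vertex k = 0, 1, …, 2, update dist[i][j] ← min(dist[i][j], dist[i][k] + dist[k][j]). The final matrix gives, for each (i, j), the minimum total weight of any directed path from i to j (possibly empty when i = j).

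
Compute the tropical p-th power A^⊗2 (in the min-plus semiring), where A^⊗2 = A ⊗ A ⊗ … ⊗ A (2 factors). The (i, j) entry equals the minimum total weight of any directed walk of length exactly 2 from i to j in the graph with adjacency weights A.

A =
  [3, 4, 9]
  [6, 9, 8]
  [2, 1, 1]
A^⊗2 =
  [6, 7, 10]
  [9, 9, 9]
  [3, 2, 2]

Each entry (A^⊗2)_ij equals the minimum over all length-2 walks i = v_0 → v_1 → … → v_2 = j of Σ_t A[v_t][v_{t+1}]. For example, for (i, j) = (0, 2) we minimise over 3 possible intermediate vertex sequences; the minimum is 10, attained along the walk 0 → 2 → 2.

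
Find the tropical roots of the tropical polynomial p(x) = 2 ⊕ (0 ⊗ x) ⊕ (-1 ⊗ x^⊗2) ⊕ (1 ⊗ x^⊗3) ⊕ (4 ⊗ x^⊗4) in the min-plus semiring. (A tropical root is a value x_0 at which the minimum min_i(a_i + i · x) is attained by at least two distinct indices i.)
Roots: {-3, -2, 1, 2}

Each tropical root is a break point of the lower envelope of the lines y = a_i + i · x (there are 5 lines, with slopes 0, 1, ..., 4). Only the lines that attain the minimum somewhere contribute to roots; other lines are dominated. Here the surviving (envelope) indices are i = 4, i = 3, i = 2, i = 1, i = 0.
Intersections between consecutive envelope lines give the roots: for adjacent envelope indices i < j the intersection is x = (a_i − a_j) / (j − i). Reading off the sorted break points: {-3, -2, 1, 2}.
Verification: at each break x_0, at least two indices attain the minimum of min_i(a_i + i · x_0).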